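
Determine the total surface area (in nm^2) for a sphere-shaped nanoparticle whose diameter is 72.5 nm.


Radius r = 72.5/2 = 36.25 nm
Surface area SA = 4 * pi * r^2
SA = 4 * pi * (36.25)^2
SA = 16513.0 nm^2

16513.0


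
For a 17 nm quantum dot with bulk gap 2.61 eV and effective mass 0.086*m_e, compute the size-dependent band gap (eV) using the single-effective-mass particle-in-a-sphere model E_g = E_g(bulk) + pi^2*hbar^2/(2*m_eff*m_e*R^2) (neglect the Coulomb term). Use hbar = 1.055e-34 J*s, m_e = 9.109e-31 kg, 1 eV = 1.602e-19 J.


Radius R = 17/2 nm = 8.5e-09 m
Confinement energy dE = pi^2 * hbar^2 / (2 * m_eff * m_e * R^2)
dE = pi^2 * (1.055e-34)^2 / (2 * 0.086 * 9.109e-31 * (8.5e-09)^2) J, divided by 1.602e-19 J/eV
dE = 0.0606 eV
Total band gap = E_g(bulk) + dE = 2.61 + 0.0606 = 2.6706 eV

2.6706


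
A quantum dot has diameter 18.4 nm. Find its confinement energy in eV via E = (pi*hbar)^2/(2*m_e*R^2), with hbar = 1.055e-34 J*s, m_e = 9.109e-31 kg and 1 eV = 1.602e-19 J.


Radius R = 18.4/2 = 9.2 nm = 9.2e-09 m
E = (pi * 1.055e-34)^2 / (2 * 9.109e-31 * (9.2e-09)^2)
E(J) = 7.12407e-22
E = E(J) / 1.602e-19 = 0.0044 eV

0.0044


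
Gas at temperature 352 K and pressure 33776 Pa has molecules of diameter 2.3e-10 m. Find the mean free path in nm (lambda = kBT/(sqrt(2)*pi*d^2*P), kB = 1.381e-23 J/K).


Mean free path: lambda = kB*T / (sqrt(2) * pi * d^2 * P)
lambda = 1.381e-23 * 352 / (sqrt(2) * pi * (2.3e-10)^2 * 33776)
lambda = 6.12361e-07 m
lambda = 612.36 nm

612.36


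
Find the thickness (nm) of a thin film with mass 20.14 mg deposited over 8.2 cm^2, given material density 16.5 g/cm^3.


Convert: m = 20.14 mg = 2.0140e-05 kg, A = 8.2 cm^2 = 8.2000e-04 m^2, rho = 16.5 g/cm^3 = 16500 kg/m^3
t = m / (A * rho)
t = 2.0140e-05 / (8.2000e-04 * 16500)
t = 1.4885e-06 m = 1488.5 nm

1488.5


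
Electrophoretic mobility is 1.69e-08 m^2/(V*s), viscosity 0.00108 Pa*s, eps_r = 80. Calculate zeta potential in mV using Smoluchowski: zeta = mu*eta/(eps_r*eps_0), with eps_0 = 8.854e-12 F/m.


Smoluchowski equation: zeta = mu * eta / (eps_r * eps_0)
zeta = 1.69e-08 * 0.00108 / (80 * 8.854e-12)
zeta = 0.025768 V = 25.77 mV

25.77


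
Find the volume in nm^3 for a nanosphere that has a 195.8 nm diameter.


Radius r = 195.8/2 = 97.9 nm
Volume V = (4/3) * pi * r^3
V = (4/3) * pi * (97.9)^3
V = 3930399.4 nm^3

3930399.4


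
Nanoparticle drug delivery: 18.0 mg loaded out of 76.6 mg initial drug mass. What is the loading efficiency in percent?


Drug loading efficiency = (drug loaded / drug initial) * 100
DLE = 18.0 / 76.6 * 100
DLE = 0.235 * 100
DLE = 23.5%

23.5


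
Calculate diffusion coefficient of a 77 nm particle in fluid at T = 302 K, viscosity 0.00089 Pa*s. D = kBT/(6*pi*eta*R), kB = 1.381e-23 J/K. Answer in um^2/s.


Radius R = 77/2 = 38.5 nm = 3.85e-08 m
D = kB*T / (6*pi*eta*R)
D = 1.381e-23 * 302 / (6 * pi * 0.00089 * 3.85e-08)
D = 6.45727e-12 m^2/s = 6.457 um^2/s

6.457


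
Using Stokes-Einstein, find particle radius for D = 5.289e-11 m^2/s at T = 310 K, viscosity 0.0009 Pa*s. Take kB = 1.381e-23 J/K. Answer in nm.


Stokes-Einstein: R = kB*T / (6*pi*eta*D)
R = 1.381e-23 * 310 / (6 * pi * 0.0009 * 5.289e-11)
R = 4.77132e-09 m = 4.77 nm

4.77


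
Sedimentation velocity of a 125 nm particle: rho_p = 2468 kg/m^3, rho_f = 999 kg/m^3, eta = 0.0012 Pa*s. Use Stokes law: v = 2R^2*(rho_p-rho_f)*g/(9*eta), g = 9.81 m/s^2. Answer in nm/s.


Radius R = 125/2 nm = 6.25e-08 m
Density difference = 2468 - 999 = 1469 kg/m^3
v = 2 * R^2 * (rho_p - rho_f) * g / (9 * eta)
v = 2 * (6.25e-08)^2 * 1469 * 9.81 / (9 * 0.0012)
v = 1.04245e-08 m/s = 10.4245 nm/s

10.4245


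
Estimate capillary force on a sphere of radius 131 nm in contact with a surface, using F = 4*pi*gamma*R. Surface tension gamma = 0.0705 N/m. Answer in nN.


Convert radius: R = 131 nm = 1.31e-07 m
F = 4 * pi * gamma * R
F = 4 * pi * 0.0705 * 1.31e-07
F = 1.16057e-07 N = 116.0567 nN

116.0567


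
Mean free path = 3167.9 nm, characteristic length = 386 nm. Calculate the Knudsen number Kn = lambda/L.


Knudsen number Kn = lambda / L
Kn = 3167.9 / 386
Kn = 8.207

8.207


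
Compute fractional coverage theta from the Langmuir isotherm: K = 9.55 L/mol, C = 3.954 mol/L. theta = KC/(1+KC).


Langmuir isotherm: theta = K*C / (1 + K*C)
K*C = 9.55 * 3.954 = 37.7607
theta = 37.7607 / (1 + 37.7607) = 37.7607 / 38.7607
theta = 0.9742

0.9742


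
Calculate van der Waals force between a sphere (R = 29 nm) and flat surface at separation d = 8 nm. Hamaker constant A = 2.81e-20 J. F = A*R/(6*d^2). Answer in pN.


Convert to SI: R = 29 nm = 2.9e-08 m, d = 8 nm = 8e-09 m
F = A * R / (6 * d^2)
F = 2.81e-20 * 2.9e-08 / (6 * (8e-09)^2)
F = 2.12214e-12 N = 2.122 pN

2.122


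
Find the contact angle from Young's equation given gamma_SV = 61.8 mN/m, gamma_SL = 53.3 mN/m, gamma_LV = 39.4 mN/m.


cos(theta) = (gamma_SV - gamma_SL) / gamma_LV
cos(theta) = (61.8 - 53.3) / 39.4
cos(theta) = 0.215736
theta = arccos(0.215736) = 77.54 degrees

77.54


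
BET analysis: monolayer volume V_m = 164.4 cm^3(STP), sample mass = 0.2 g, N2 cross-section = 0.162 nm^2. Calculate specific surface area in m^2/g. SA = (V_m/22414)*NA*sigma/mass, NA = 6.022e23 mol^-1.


Number of moles in monolayer = V_m / 22414 = 164.4 / 22414 = 0.0073347
Number of molecules = moles * NA = 0.0073347 * 6.022e23
SA = molecules * sigma / mass
SA = (164.4 / 22414) * 6.022e23 * 0.162e-18 / 0.2
SA = 3577.7 m^2/g

3577.7


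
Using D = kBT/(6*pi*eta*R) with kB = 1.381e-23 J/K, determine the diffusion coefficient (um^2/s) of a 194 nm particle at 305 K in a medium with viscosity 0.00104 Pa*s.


Radius R = 194/2 = 97 nm = 9.7e-08 m
D = kB*T / (6*pi*eta*R)
D = 1.381e-23 * 305 / (6 * pi * 0.00104 * 9.7e-08)
D = 2.21507e-12 m^2/s = 2.215 um^2/s

2.215


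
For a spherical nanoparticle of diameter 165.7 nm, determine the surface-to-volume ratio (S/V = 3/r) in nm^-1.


Radius r = 165.7/2 = 82.85 nm
S/V = 3 / r = 3 / 82.85
S/V = 0.0362 nm^-1

0.0362


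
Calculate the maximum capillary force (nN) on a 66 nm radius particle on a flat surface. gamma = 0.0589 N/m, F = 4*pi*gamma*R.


Convert radius: R = 66 nm = 6.6e-08 m
F = 4 * pi * gamma * R
F = 4 * pi * 0.0589 * 6.6e-08
F = 4.88505e-08 N = 48.8505 nN

48.8505


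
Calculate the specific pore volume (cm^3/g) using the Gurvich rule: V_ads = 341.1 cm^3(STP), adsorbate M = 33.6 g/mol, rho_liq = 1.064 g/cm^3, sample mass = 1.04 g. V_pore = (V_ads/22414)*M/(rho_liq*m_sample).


Moles adsorbed n = V_ads / 22414 = 341.1 / 22414 = 1.521817e-02 mol
Liquid volume V_liq = n * M / rho_liq = 1.521817e-02 * 33.6 / 1.064 = 0.48057 cm^3
Specific pore volume V_pore = V_liq / m_sample = 0.48057 / 1.04
V_pore = 0.4621 cm^3/g

0.4621


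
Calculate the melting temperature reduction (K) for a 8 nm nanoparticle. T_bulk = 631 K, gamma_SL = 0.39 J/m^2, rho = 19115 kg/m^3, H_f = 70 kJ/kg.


Radius R = 8/2 = 4 nm = 4e-09 m
Convert H_f = 70 kJ/kg = 70000 J/kg
dT = 2 * gamma_SL * T_bulk / (rho * H_f * R)
dT = 2 * 0.39 * 631 / (19115 * 70000 * 4e-09)
dT = 92.0 K

92.0


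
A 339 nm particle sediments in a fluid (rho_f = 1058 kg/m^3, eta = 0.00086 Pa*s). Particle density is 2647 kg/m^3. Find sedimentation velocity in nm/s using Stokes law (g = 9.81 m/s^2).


Radius R = 339/2 nm = 1.695e-07 m
Density difference = 2647 - 1058 = 1589 kg/m^3
v = 2 * R^2 * (rho_p - rho_f) * g / (9 * eta)
v = 2 * (1.695e-07)^2 * 1589 * 9.81 / (9 * 0.00086)
v = 1.15723e-07 m/s = 115.7234 nm/s

115.7234


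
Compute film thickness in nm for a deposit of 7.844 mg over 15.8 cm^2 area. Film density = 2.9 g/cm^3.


Convert: m = 7.844 mg = 7.8440e-06 kg, A = 15.8 cm^2 = 1.5800e-03 m^2, rho = 2.9 g/cm^3 = 2900 kg/m^3
t = m / (A * rho)
t = 7.8440e-06 / (1.5800e-03 * 2900)
t = 1.7119e-06 m = 1711.9 nm

1711.9


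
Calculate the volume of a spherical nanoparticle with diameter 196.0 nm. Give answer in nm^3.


Radius r = 196.0/2 = 98 nm
Volume V = (4/3) * pi * r^3
V = (4/3) * pi * (98)^3
V = 3942455.83 nm^3

3942455.83


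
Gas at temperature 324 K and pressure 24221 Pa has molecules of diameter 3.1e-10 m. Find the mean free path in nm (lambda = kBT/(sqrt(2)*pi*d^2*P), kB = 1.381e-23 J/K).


Mean free path: lambda = kB*T / (sqrt(2) * pi * d^2 * P)
lambda = 1.381e-23 * 324 / (sqrt(2) * pi * (3.1e-10)^2 * 24221)
lambda = 4.32672e-07 m
lambda = 432.67 nm

432.67


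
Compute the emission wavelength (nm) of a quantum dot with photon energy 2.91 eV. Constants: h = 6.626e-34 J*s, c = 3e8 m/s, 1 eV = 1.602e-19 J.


Convert energy: E = 2.91 eV = 2.91 * 1.602e-19 = 4.66182e-19 J
lambda = h*c / E = 6.626e-34 * 3e8 / 4.66182e-19
lambda = 4.264e-07 m = 426.4 nm

426.4


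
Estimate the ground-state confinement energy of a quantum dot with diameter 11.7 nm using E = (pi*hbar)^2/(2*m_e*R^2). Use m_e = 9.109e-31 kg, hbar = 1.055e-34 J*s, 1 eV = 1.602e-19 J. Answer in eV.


Radius R = 11.7/2 = 5.85 nm = 5.85e-09 m
E = (pi * 1.055e-34)^2 / (2 * 9.109e-31 * (5.85e-09)^2)
E(J) = 1.76194e-21
E = E(J) / 1.602e-19 = 0.011 eV

0.011


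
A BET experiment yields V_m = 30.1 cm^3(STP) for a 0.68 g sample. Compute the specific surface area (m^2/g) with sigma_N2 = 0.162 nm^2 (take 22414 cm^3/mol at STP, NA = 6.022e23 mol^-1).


Number of moles in monolayer = V_m / 22414 = 30.1 / 22414 = 0.00134291
Number of molecules = moles * NA = 0.00134291 * 6.022e23
SA = molecules * sigma / mass
SA = (30.1 / 22414) * 6.022e23 * 0.162e-18 / 0.68
SA = 192.7 m^2/g

192.7


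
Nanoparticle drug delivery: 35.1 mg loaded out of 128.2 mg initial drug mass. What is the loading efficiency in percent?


Drug loading efficiency = (drug loaded / drug initial) * 100
DLE = 35.1 / 128.2 * 100
DLE = 0.2738 * 100
DLE = 27.38%

27.38


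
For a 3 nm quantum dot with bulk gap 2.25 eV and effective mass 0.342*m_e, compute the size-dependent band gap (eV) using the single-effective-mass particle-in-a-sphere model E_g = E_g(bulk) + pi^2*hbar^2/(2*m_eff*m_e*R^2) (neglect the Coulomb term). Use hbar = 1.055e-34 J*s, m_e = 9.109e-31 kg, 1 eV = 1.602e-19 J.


Radius R = 3/2 nm = 1.5e-09 m
Confinement energy dE = pi^2 * hbar^2 / (2 * m_eff * m_e * R^2)
dE = pi^2 * (1.055e-34)^2 / (2 * 0.342 * 9.109e-31 * (1.5e-09)^2) J, divided by 1.602e-19 J/eV
dE = 0.4891 eV
Total band gap = E_g(bulk) + dE = 2.25 + 0.4891 = 2.7391 eV

2.7391


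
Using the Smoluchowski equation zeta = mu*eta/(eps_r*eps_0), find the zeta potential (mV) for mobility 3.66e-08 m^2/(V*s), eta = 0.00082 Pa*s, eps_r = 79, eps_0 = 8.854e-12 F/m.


Smoluchowski equation: zeta = mu * eta / (eps_r * eps_0)
zeta = 3.66e-08 * 0.00082 / (79 * 8.854e-12)
zeta = 0.042907 V = 42.91 mV

42.91


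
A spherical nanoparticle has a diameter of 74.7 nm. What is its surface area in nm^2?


Radius r = 74.7/2 = 37.35 nm
Surface area SA = 4 * pi * r^2
SA = 4 * pi * (37.35)^2
SA = 17530.37 nm^2

17530.37


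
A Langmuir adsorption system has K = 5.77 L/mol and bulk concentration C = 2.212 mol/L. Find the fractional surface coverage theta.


Langmuir isotherm: theta = K*C / (1 + K*C)
K*C = 5.77 * 2.212 = 12.76324
theta = 12.76324 / (1 + 12.76324) = 12.76324 / 13.76324
theta = 0.9273

0.9273


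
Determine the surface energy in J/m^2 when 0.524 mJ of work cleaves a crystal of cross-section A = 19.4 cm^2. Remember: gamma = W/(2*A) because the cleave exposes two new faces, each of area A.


Convert: A = 19.4 cm^2 = 0.00194 m^2, W = 0.524 mJ = 0.000524 J
Cleaving exposes two faces of area A, so total new surface = 2*A and gamma = W / (2*A)
gamma = 0.000524 / (2 * 0.00194)
gamma = 0.135 J/m^2

0.135


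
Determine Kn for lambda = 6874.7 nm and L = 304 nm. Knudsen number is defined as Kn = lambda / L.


Knudsen number Kn = lambda / L
Kn = 6874.7 / 304
Kn = 22.6141

22.6141


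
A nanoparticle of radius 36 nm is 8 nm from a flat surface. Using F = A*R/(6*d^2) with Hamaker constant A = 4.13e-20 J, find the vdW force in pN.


Convert to SI: R = 36 nm = 3.6e-08 m, d = 8 nm = 8e-09 m
F = A * R / (6 * d^2)
F = 4.13e-20 * 3.6e-08 / (6 * (8e-09)^2)
F = 3.87188e-12 N = 3.872 pN

3.872


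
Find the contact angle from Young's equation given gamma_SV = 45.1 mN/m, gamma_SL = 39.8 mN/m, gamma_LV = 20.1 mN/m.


cos(theta) = (gamma_SV - gamma_SL) / gamma_LV
cos(theta) = (45.1 - 39.8) / 20.1
cos(theta) = 0.263682
theta = arccos(0.263682) = 74.71 degrees

74.71


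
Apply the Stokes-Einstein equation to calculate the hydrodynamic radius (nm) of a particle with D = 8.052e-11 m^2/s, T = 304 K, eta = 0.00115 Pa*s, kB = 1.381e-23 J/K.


Stokes-Einstein: R = kB*T / (6*pi*eta*D)
R = 1.381e-23 * 304 / (6 * pi * 0.00115 * 8.052e-11)
R = 2.40527e-09 m = 2.41 nm

2.41


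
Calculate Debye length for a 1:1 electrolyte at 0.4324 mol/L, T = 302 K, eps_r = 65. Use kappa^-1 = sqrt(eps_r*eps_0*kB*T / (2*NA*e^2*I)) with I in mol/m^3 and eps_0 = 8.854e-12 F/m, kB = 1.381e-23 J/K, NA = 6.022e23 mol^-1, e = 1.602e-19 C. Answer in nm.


Ionic strength I = 0.4324 * 1^2 * 1000 = 432.4 mol/m^3
kappa^-1 = sqrt(65 * 8.854e-12 * 1.381e-23 * 302 / (2 * 6.022e23 * (1.602e-19)^2 * 432.4))
kappa^-1 = 0.424 nm

0.424


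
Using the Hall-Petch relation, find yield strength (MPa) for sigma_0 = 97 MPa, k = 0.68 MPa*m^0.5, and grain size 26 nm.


d = 26 nm = 2.6e-08 m
sqrt(d) = 0.0001612452
Hall-Petch contribution = k / sqrt(d) = 0.68 / 0.0001612452 = 4217.2 MPa
sigma = sigma_0 + k/sqrt(d) = 97 + 4217.2 = 4314.2 MPa

4314.2


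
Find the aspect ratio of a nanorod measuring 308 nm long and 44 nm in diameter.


Aspect ratio AR = length / diameter
AR = 308 / 44
AR = 7.0

7.0


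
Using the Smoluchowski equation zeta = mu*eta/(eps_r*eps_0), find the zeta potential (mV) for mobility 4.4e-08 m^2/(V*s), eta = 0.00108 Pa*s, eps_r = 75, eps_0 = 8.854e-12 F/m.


Smoluchowski equation: zeta = mu * eta / (eps_r * eps_0)
zeta = 4.4e-08 * 0.00108 / (75 * 8.854e-12)
zeta = 0.071561 V = 71.56 mV

71.56


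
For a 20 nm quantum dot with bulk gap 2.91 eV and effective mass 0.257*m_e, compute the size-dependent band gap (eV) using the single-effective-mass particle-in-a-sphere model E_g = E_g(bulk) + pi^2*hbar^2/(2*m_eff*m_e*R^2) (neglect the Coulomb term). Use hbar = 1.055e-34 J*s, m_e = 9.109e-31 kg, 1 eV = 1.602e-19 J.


Radius R = 20/2 nm = 1e-08 m
Confinement energy dE = pi^2 * hbar^2 / (2 * m_eff * m_e * R^2)
dE = pi^2 * (1.055e-34)^2 / (2 * 0.257 * 9.109e-31 * (1e-08)^2) J, divided by 1.602e-19 J/eV
dE = 0.0146 eV
Total band gap = E_g(bulk) + dE = 2.91 + 0.0146 = 2.9246 eV

2.9246


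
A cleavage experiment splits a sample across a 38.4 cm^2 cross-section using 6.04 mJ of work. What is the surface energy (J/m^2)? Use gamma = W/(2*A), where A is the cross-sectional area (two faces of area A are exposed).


Convert: A = 38.4 cm^2 = 0.00384 m^2, W = 6.04 mJ = 0.00604 J
Cleaving exposes two faces of area A, so total new surface = 2*A and gamma = W / (2*A)
gamma = 0.00604 / (2 * 0.00384)
gamma = 0.786 J/m^2

0.786


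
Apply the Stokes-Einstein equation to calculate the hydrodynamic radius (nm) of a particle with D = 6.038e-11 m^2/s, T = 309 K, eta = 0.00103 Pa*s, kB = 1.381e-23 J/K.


Stokes-Einstein: R = kB*T / (6*pi*eta*D)
R = 1.381e-23 * 309 / (6 * pi * 0.00103 * 6.038e-11)
R = 3.64016e-09 m = 3.64 nm

3.64


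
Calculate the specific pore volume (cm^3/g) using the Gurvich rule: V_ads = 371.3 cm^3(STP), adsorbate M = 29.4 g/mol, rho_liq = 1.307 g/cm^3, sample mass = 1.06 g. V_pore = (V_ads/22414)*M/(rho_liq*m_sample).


Moles adsorbed n = V_ads / 22414 = 371.3 / 22414 = 1.656554e-02 mol
Liquid volume V_liq = n * M / rho_liq = 1.656554e-02 * 29.4 / 1.307 = 0.37263 cm^3
Specific pore volume V_pore = V_liq / m_sample = 0.37263 / 1.06
V_pore = 0.3515 cm^3/g

0.3515


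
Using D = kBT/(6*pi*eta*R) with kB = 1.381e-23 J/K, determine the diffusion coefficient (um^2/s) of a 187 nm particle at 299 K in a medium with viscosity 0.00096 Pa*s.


Radius R = 187/2 = 93.5 nm = 9.35e-08 m
D = kB*T / (6*pi*eta*R)
D = 1.381e-23 * 299 / (6 * pi * 0.00096 * 9.35e-08)
D = 2.44051e-12 m^2/s = 2.441 um^2/s

2.441


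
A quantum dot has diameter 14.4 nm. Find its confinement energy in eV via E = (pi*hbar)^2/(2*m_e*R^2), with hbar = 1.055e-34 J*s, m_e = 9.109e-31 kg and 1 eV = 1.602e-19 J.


Radius R = 14.4/2 = 7.2 nm = 7.2e-09 m
E = (pi * 1.055e-34)^2 / (2 * 9.109e-31 * (7.2e-09)^2)
E(J) = 1.16316e-21
E = E(J) / 1.602e-19 = 0.0073 eV

0.0073


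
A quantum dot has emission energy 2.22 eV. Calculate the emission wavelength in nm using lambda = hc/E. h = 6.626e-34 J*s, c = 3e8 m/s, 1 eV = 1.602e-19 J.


Convert energy: E = 2.22 eV = 2.22 * 1.602e-19 = 3.55644e-19 J
lambda = h*c / E = 6.626e-34 * 3e8 / 3.55644e-19
lambda = 5.5893e-07 m = 558.9 nm

558.9


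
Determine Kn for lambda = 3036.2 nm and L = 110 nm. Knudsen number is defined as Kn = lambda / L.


Knudsen number Kn = lambda / L
Kn = 3036.2 / 110
Kn = 27.6018

27.6018


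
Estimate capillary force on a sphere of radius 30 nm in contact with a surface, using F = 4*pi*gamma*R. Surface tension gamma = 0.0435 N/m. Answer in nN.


Convert radius: R = 30 nm = 3e-08 m
F = 4 * pi * gamma * R
F = 4 * pi * 0.0435 * 3e-08
F = 1.63991e-08 N = 16.3991 nN

16.3991


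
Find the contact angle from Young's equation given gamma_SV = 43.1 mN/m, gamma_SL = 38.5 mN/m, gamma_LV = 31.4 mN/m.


cos(theta) = (gamma_SV - gamma_SL) / gamma_LV
cos(theta) = (43.1 - 38.5) / 31.4
cos(theta) = 0.146497
theta = arccos(0.146497) = 81.58 degrees

81.58


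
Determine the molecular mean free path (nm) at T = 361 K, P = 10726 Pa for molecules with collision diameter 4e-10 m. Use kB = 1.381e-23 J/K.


Mean free path: lambda = kB*T / (sqrt(2) * pi * d^2 * P)
lambda = 1.381e-23 * 361 / (sqrt(2) * pi * (4e-10)^2 * 10726)
lambda = 6.5385e-07 m
lambda = 653.85 nm

653.85


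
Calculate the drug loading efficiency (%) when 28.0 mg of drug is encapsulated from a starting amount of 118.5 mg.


Drug loading efficiency = (drug loaded / drug initial) * 100
DLE = 28.0 / 118.5 * 100
DLE = 0.2363 * 100
DLE = 23.63%

23.63


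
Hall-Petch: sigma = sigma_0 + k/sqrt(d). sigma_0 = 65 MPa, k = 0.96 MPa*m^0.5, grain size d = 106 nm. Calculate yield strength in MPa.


d = 106 nm = 1.06e-07 m
sqrt(d) = 0.0003255764
Hall-Petch contribution = k / sqrt(d) = 0.96 / 0.0003255764 = 2948.6 MPa
sigma = sigma_0 + k/sqrt(d) = 65 + 2948.6 = 3013.6 MPa

3013.6


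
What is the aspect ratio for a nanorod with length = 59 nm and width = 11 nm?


Aspect ratio AR = length / diameter
AR = 59 / 11
AR = 5.36

5.36


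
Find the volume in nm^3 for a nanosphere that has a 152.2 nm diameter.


Radius r = 152.2/2 = 76.1 nm
Volume V = (4/3) * pi * r^3
V = (4/3) * pi * (76.1)^3
V = 1846046.26 nm^3

1846046.26


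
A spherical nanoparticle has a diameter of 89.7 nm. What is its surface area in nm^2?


Radius r = 89.7/2 = 44.85 nm
Surface area SA = 4 * pi * r^2
SA = 4 * pi * (44.85)^2
SA = 25277.54 nm^2

25277.54


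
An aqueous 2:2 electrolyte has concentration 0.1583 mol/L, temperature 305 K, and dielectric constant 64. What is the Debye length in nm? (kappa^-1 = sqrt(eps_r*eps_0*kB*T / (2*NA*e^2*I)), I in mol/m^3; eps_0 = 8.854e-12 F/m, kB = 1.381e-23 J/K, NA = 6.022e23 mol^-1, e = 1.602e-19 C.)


Ionic strength I = 0.1583 * 2^2 * 1000 = 633.2 mol/m^3
kappa^-1 = sqrt(64 * 8.854e-12 * 1.381e-23 * 305 / (2 * 6.022e23 * (1.602e-19)^2 * 633.2))
kappa^-1 = 0.349 nm

0.349


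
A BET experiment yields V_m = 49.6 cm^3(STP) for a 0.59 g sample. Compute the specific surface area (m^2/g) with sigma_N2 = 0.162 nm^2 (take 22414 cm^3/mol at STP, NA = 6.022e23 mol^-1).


Number of moles in monolayer = V_m / 22414 = 49.6 / 22414 = 0.0022129
Number of molecules = moles * NA = 0.0022129 * 6.022e23
SA = molecules * sigma / mass
SA = (49.6 / 22414) * 6.022e23 * 0.162e-18 / 0.59
SA = 365.9 m^2/g

365.9


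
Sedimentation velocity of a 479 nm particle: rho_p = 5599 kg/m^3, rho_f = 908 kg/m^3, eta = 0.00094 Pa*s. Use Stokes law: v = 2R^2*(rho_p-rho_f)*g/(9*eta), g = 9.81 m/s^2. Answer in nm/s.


Radius R = 479/2 nm = 2.395e-07 m
Density difference = 5599 - 908 = 4691 kg/m^3
v = 2 * R^2 * (rho_p - rho_f) * g / (9 * eta)
v = 2 * (2.395e-07)^2 * 4691 * 9.81 / (9 * 0.00094)
v = 6.24029e-07 m/s = 624.0295 nm/s

624.0295


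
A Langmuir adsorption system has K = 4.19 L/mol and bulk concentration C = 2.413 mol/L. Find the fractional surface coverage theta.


Langmuir isotherm: theta = K*C / (1 + K*C)
K*C = 4.19 * 2.413 = 10.11047
theta = 10.11047 / (1 + 10.11047) = 10.11047 / 11.11047
theta = 0.91

0.91


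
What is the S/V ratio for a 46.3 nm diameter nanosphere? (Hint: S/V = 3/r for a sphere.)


Radius r = 46.3/2 = 23.15 nm
S/V = 3 / r = 3 / 23.15
S/V = 0.1296 nm^-1

0.1296


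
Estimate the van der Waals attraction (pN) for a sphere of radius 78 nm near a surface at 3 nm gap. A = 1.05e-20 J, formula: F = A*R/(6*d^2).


Convert to SI: R = 78 nm = 7.8e-08 m, d = 3 nm = 3e-09 m
F = A * R / (6 * d^2)
F = 1.05e-20 * 7.8e-08 / (6 * (3e-09)^2)
F = 1.51667e-11 N = 15.167 pN

15.167


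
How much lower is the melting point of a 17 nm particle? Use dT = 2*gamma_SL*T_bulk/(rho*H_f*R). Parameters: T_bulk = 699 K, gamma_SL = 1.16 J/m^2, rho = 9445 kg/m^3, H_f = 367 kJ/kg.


Radius R = 17/2 = 8.5 nm = 8.5e-09 m
Convert H_f = 367 kJ/kg = 367000 J/kg
dT = 2 * gamma_SL * T_bulk / (rho * H_f * R)
dT = 2 * 1.16 * 699 / (9445 * 367000 * 8.5e-09)
dT = 55.0 K

55.0


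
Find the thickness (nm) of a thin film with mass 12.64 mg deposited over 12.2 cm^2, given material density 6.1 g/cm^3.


Convert: m = 12.64 mg = 1.2640e-05 kg, A = 12.2 cm^2 = 1.2200e-03 m^2, rho = 6.1 g/cm^3 = 6100 kg/m^3
t = m / (A * rho)
t = 1.2640e-05 / (1.2200e-03 * 6100)
t = 1.6985e-06 m = 1698.5 nm

1698.5


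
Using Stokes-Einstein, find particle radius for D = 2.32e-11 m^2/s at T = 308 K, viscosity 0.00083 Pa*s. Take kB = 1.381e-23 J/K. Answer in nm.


Stokes-Einstein: R = kB*T / (6*pi*eta*D)
R = 1.381e-23 * 308 / (6 * pi * 0.00083 * 2.32e-11)
R = 1.17186e-08 m = 11.72 nm

11.72


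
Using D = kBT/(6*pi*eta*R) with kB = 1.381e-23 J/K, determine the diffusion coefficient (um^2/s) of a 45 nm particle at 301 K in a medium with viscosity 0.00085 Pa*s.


Radius R = 45/2 = 22.5 nm = 2.25e-08 m
D = kB*T / (6*pi*eta*R)
D = 1.381e-23 * 301 / (6 * pi * 0.00085 * 2.25e-08)
D = 1.15308e-11 m^2/s = 11.531 um^2/s

11.531


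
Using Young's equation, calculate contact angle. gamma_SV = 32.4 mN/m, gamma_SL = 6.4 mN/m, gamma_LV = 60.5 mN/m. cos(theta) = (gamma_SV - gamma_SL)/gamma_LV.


cos(theta) = (gamma_SV - gamma_SL) / gamma_LV
cos(theta) = (32.4 - 6.4) / 60.5
cos(theta) = 0.429752
theta = arccos(0.429752) = 64.55 degrees

64.55


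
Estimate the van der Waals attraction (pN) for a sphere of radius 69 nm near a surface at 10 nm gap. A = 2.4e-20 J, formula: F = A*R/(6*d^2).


Convert to SI: R = 69 nm = 6.9e-08 m, d = 10 nm = 1e-08 m
F = A * R / (6 * d^2)
F = 2.4e-20 * 6.9e-08 / (6 * (1e-08)^2)
F = 2.76e-12 N = 2.76 pN

2.76


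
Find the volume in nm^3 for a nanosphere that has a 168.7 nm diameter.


Radius r = 168.7/2 = 84.35 nm
Volume V = (4/3) * pi * r^3
V = (4/3) * pi * (84.35)^3
V = 2513876.11 nm^3

2513876.11


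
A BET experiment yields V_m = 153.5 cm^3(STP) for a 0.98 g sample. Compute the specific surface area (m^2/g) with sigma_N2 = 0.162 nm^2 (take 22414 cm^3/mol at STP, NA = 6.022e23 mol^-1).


Number of moles in monolayer = V_m / 22414 = 153.5 / 22414 = 0.0068484
Number of molecules = moles * NA = 0.0068484 * 6.022e23
SA = molecules * sigma / mass
SA = (153.5 / 22414) * 6.022e23 * 0.162e-18 / 0.98
SA = 681.7 m^2/g

681.7


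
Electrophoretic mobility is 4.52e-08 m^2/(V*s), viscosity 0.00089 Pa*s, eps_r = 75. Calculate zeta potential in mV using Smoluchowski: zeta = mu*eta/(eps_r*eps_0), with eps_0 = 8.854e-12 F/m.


Smoluchowski equation: zeta = mu * eta / (eps_r * eps_0)
zeta = 4.52e-08 * 0.00089 / (75 * 8.854e-12)
zeta = 0.06058 V = 60.58 mV

60.58


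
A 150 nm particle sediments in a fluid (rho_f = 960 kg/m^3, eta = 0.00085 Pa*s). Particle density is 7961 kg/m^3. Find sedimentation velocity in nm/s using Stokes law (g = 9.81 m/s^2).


Radius R = 150/2 nm = 7.5e-08 m
Density difference = 7961 - 960 = 7001 kg/m^3
v = 2 * R^2 * (rho_p - rho_f) * g / (9 * eta)
v = 2 * (7.5e-08)^2 * 7001 * 9.81 / (9 * 0.00085)
v = 1.01e-07 m/s = 100.9997 nm/s

100.9997


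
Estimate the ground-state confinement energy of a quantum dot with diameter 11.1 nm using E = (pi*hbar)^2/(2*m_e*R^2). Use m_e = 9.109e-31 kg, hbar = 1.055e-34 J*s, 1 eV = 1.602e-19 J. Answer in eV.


Radius R = 11.1/2 = 5.55 nm = 5.55e-09 m
E = (pi * 1.055e-34)^2 / (2 * 9.109e-31 * (5.55e-09)^2)
E(J) = 1.95757e-21
E = E(J) / 1.602e-19 = 0.0122 eV

0.0122


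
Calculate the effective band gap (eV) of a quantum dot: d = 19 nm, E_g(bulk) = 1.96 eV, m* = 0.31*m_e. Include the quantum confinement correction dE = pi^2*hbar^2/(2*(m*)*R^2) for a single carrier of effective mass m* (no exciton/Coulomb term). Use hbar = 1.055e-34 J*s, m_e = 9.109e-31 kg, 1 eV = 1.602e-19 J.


Radius R = 19/2 nm = 9.5e-09 m
Confinement energy dE = pi^2 * hbar^2 / (2 * m_eff * m_e * R^2)
dE = pi^2 * (1.055e-34)^2 / (2 * 0.31 * 9.109e-31 * (9.5e-09)^2) J, divided by 1.602e-19 J/eV
dE = 0.0135 eV
Total band gap = E_g(bulk) + dE = 1.96 + 0.0135 = 1.9735 eV

1.9735


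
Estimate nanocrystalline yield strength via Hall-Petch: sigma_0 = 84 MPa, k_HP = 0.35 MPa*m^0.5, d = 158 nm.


d = 158 nm = 1.58e-07 m
sqrt(d) = 0.0003974921
Hall-Petch contribution = k / sqrt(d) = 0.35 / 0.0003974921 = 880.5 MPa
sigma = sigma_0 + k/sqrt(d) = 84 + 880.5 = 964.5 MPa

964.5


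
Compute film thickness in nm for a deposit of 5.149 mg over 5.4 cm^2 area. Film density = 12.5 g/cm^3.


Convert: m = 5.149 mg = 5.1490e-06 kg, A = 5.4 cm^2 = 5.4000e-04 m^2, rho = 12.5 g/cm^3 = 12500 kg/m^3
t = m / (A * rho)
t = 5.1490e-06 / (5.4000e-04 * 12500)
t = 7.6281e-07 m = 762.8 nm

762.8


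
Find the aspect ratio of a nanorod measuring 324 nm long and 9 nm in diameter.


Aspect ratio AR = length / diameter
AR = 324 / 9
AR = 36.0

36.0


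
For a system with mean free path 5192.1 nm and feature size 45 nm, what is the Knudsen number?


Knudsen number Kn = lambda / L
Kn = 5192.1 / 45
Kn = 115.38

115.38


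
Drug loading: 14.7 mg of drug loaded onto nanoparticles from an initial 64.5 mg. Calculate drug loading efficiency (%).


Drug loading efficiency = (drug loaded / drug initial) * 100
DLE = 14.7 / 64.5 * 100
DLE = 0.2279 * 100
DLE = 22.79%

22.79


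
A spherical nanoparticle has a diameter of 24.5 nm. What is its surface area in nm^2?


Radius r = 24.5/2 = 12.25 nm
Surface area SA = 4 * pi * r^2
SA = 4 * pi * (12.25)^2
SA = 1885.74 nm^2

1885.74


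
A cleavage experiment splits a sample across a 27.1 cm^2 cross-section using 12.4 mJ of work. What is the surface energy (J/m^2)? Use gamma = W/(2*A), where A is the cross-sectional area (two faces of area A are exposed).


Convert: A = 27.1 cm^2 = 0.00271 m^2, W = 12.4 mJ = 0.0124 J
Cleaving exposes two faces of area A, so total new surface = 2*A and gamma = W / (2*A)
gamma = 0.0124 / (2 * 0.00271)
gamma = 2.288 J/m^2

2.288


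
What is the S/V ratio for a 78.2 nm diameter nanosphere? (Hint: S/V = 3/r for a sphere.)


Radius r = 78.2/2 = 39.1 nm
S/V = 3 / r = 3 / 39.1
S/V = 0.0767 nm^-1

0.0767


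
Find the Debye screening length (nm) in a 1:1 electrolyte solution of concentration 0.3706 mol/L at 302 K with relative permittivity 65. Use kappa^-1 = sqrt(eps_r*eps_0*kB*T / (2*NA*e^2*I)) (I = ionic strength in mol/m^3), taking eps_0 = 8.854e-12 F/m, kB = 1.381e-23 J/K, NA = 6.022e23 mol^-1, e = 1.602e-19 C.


Ionic strength I = 0.3706 * 1^2 * 1000 = 370.6 mol/m^3
kappa^-1 = sqrt(65 * 8.854e-12 * 1.381e-23 * 302 / (2 * 6.022e23 * (1.602e-19)^2 * 370.6))
kappa^-1 = 0.458 nm

0.458


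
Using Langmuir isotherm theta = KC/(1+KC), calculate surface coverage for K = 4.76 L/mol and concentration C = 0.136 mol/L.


Langmuir isotherm: theta = K*C / (1 + K*C)
K*C = 4.76 * 0.136 = 0.64736
theta = 0.64736 / (1 + 0.64736) = 0.64736 / 1.64736
theta = 0.393

0.393


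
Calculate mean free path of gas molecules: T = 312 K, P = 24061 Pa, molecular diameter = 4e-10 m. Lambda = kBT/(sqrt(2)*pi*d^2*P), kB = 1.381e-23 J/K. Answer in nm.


Mean free path: lambda = kB*T / (sqrt(2) * pi * d^2 * P)
lambda = 1.381e-23 * 312 / (sqrt(2) * pi * (4e-10)^2 * 24061)
lambda = 2.51913e-07 m
lambda = 251.91 nm

251.91


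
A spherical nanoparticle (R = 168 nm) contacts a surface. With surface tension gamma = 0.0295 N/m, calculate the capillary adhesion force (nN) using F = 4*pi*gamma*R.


Convert radius: R = 168 nm = 1.68e-07 m
F = 4 * pi * gamma * R
F = 4 * pi * 0.0295 * 1.68e-07
F = 6.22789e-08 N = 62.2789 nN

62.2789


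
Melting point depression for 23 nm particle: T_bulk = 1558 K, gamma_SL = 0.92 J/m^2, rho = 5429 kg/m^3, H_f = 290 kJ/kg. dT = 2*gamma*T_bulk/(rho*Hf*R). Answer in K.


Radius R = 23/2 = 11.5 nm = 1.15e-08 m
Convert H_f = 290 kJ/kg = 290000 J/kg
dT = 2 * gamma_SL * T_bulk / (rho * H_f * R)
dT = 2 * 0.92 * 1558 / (5429 * 290000 * 1.15e-08)
dT = 158.3 K

158.3


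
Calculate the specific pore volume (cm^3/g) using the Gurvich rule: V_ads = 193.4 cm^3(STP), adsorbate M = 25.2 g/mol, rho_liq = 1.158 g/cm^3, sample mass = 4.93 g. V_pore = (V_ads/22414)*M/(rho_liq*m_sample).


Moles adsorbed n = V_ads / 22414 = 193.4 / 22414 = 8.628536e-03 mol
Liquid volume V_liq = n * M / rho_liq = 8.628536e-03 * 25.2 / 1.158 = 0.18777 cm^3
Specific pore volume V_pore = V_liq / m_sample = 0.18777 / 4.93
V_pore = 0.0381 cm^3/g

0.0381


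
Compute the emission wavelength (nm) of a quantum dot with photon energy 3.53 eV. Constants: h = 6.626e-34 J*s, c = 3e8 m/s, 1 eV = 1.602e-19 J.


Convert energy: E = 3.53 eV = 3.53 * 1.602e-19 = 5.65506e-19 J
lambda = h*c / E = 6.626e-34 * 3e8 / 5.65506e-19
lambda = 3.51508e-07 m = 351.5 nm

351.5


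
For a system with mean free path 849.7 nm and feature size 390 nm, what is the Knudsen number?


Knudsen number Kn = lambda / L
Kn = 849.7 / 390
Kn = 2.1787

2.1787


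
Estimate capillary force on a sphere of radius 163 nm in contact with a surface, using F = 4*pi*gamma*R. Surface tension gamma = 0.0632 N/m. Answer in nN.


Convert radius: R = 163 nm = 1.63e-07 m
F = 4 * pi * gamma * R
F = 4 * pi * 0.0632 * 1.63e-07
F = 1.29454e-07 N = 129.4537 nN

129.4537


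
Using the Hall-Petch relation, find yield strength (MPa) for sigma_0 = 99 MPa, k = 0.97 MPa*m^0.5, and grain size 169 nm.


d = 169 nm = 1.69e-07 m
sqrt(d) = 0.0004110961
Hall-Petch contribution = k / sqrt(d) = 0.97 / 0.0004110961 = 2359.5 MPa
sigma = sigma_0 + k/sqrt(d) = 99 + 2359.5 = 2458.5 MPa

2458.5


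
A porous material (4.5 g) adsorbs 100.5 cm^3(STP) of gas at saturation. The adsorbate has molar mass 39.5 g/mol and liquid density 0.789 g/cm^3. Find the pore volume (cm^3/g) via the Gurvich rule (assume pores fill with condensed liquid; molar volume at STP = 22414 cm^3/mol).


Moles adsorbed n = V_ads / 22414 = 100.5 / 22414 = 4.483805e-03 mol
Liquid volume V_liq = n * M / rho_liq = 4.483805e-03 * 39.5 / 0.789 = 0.22447 cm^3
Specific pore volume V_pore = V_liq / m_sample = 0.22447 / 4.5
V_pore = 0.0499 cm^3/g

0.0499


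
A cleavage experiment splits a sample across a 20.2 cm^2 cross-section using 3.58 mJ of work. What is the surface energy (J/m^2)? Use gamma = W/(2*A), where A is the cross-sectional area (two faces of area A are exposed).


Convert: A = 20.2 cm^2 = 0.00202 m^2, W = 3.58 mJ = 0.00358 J
Cleaving exposes two faces of area A, so total new surface = 2*A and gamma = W / (2*A)
gamma = 0.00358 / (2 * 0.00202)
gamma = 0.886 J/m^2

0.886


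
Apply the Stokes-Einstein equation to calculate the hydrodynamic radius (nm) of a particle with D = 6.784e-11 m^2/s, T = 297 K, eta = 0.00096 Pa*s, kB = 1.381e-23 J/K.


Stokes-Einstein: R = kB*T / (6*pi*eta*D)
R = 1.381e-23 * 297 / (6 * pi * 0.00096 * 6.784e-11)
R = 3.34112e-09 m = 3.34 nm

3.34


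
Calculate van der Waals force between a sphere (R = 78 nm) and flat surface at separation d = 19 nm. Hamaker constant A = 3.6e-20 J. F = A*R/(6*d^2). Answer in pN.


Convert to SI: R = 78 nm = 7.8e-08 m, d = 19 nm = 1.9e-08 m
F = A * R / (6 * d^2)
F = 3.6e-20 * 7.8e-08 / (6 * (1.9e-08)^2)
F = 1.2964e-12 N = 1.296 pN

1.296


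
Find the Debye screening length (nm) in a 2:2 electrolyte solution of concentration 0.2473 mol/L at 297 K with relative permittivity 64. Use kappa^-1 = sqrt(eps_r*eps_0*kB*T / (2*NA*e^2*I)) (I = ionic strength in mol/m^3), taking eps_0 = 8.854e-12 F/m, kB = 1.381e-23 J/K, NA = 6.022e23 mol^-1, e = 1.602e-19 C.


Ionic strength I = 0.2473 * 2^2 * 1000 = 989.2 mol/m^3
kappa^-1 = sqrt(64 * 8.854e-12 * 1.381e-23 * 297 / (2 * 6.022e23 * (1.602e-19)^2 * 989.2))
kappa^-1 = 0.276 nm

0.276


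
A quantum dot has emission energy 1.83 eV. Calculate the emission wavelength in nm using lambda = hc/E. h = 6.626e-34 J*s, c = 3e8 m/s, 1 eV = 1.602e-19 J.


Convert energy: E = 1.83 eV = 1.83 * 1.602e-19 = 2.93166e-19 J
lambda = h*c / E = 6.626e-34 * 3e8 / 2.93166e-19
lambda = 6.78046e-07 m = 678.0 nm

678.0


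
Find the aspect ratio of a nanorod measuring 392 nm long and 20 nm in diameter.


Aspect ratio AR = length / diameter
AR = 392 / 20
AR = 19.6

19.6


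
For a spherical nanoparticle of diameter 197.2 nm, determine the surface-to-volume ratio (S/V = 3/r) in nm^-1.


Radius r = 197.2/2 = 98.6 nm
S/V = 3 / r = 3 / 98.6
S/V = 0.0304 nm^-1

0.0304


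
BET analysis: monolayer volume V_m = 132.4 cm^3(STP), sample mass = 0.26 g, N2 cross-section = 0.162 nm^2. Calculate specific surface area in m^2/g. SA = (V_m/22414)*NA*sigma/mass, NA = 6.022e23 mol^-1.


Number of moles in monolayer = V_m / 22414 = 132.4 / 22414 = 0.00590702
Number of molecules = moles * NA = 0.00590702 * 6.022e23
SA = molecules * sigma / mass
SA = (132.4 / 22414) * 6.022e23 * 0.162e-18 / 0.26
SA = 2216.4 m^2/g

2216.4


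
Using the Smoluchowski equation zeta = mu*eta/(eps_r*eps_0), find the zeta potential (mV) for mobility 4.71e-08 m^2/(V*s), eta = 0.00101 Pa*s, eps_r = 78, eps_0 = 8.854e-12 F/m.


Smoluchowski equation: zeta = mu * eta / (eps_r * eps_0)
zeta = 4.71e-08 * 0.00101 / (78 * 8.854e-12)
zeta = 0.068882 V = 68.88 mV

68.88


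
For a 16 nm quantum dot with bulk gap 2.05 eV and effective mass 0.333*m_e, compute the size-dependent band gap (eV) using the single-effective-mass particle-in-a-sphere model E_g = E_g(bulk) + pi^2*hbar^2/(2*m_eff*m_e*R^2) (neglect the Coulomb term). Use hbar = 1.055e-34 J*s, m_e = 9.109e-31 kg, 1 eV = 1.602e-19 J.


Radius R = 16/2 nm = 8e-09 m
Confinement energy dE = pi^2 * hbar^2 / (2 * m_eff * m_e * R^2)
dE = pi^2 * (1.055e-34)^2 / (2 * 0.333 * 9.109e-31 * (8e-09)^2) J, divided by 1.602e-19 J/eV
dE = 0.0177 eV
Total band gap = E_g(bulk) + dE = 2.05 + 0.0177 = 2.0677 eV

2.0677


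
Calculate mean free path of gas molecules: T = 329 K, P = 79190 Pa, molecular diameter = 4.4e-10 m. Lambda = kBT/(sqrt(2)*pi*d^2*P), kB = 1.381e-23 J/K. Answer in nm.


Mean free path: lambda = kB*T / (sqrt(2) * pi * d^2 * P)
lambda = 1.381e-23 * 329 / (sqrt(2) * pi * (4.4e-10)^2 * 79190)
lambda = 6.67036e-08 m
lambda = 66.7 nm

66.7


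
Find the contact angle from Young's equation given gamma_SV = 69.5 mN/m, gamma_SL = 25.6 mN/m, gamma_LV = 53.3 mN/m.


cos(theta) = (gamma_SV - gamma_SL) / gamma_LV
cos(theta) = (69.5 - 25.6) / 53.3
cos(theta) = 0.82364
theta = arccos(0.82364) = 34.55 degrees

34.55


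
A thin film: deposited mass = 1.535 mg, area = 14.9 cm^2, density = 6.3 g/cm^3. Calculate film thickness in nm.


Convert: m = 1.535 mg = 1.5350e-06 kg, A = 14.9 cm^2 = 1.4900e-03 m^2, rho = 6.3 g/cm^3 = 6300 kg/m^3
t = m / (A * rho)
t = 1.5350e-06 / (1.4900e-03 * 6300)
t = 1.6352e-07 m = 163.5 nm

163.5


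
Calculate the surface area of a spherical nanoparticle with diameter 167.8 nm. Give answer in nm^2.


Radius r = 167.8/2 = 83.9 nm
Surface area SA = 4 * pi * r^2
SA = 4 * pi * (83.9)^2
SA = 88457.32 nm^2

88457.32


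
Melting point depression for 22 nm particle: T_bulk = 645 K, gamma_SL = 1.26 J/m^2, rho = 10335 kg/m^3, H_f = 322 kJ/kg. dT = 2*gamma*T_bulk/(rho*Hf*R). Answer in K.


Radius R = 22/2 = 11 nm = 1.1e-08 m
Convert H_f = 322 kJ/kg = 322000 J/kg
dT = 2 * gamma_SL * T_bulk / (rho * H_f * R)
dT = 2 * 1.26 * 645 / (10335 * 322000 * 1.1e-08)
dT = 44.4 K

44.4


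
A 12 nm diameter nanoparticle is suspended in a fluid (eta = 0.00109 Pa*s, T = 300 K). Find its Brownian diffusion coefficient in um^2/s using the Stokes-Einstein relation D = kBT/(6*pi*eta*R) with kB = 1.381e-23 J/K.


Radius R = 12/2 = 6 nm = 6e-09 m
D = kB*T / (6*pi*eta*R)
D = 1.381e-23 * 300 / (6 * pi * 0.00109 * 6e-09)
D = 3.36075e-11 m^2/s = 33.607 um^2/s

33.607


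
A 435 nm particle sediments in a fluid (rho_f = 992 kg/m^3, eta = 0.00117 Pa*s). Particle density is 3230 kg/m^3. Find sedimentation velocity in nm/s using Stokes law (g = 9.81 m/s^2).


Radius R = 435/2 nm = 2.175e-07 m
Density difference = 3230 - 992 = 2238 kg/m^3
v = 2 * R^2 * (rho_p - rho_f) * g / (9 * eta)
v = 2 * (2.175e-07)^2 * 2238 * 9.81 / (9 * 0.00117)
v = 1.97265e-07 m/s = 197.2646 nm/s

197.2646


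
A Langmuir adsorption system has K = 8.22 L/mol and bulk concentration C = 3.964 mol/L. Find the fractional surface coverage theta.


Langmuir isotherm: theta = K*C / (1 + K*C)
K*C = 8.22 * 3.964 = 32.58408
theta = 32.58408 / (1 + 32.58408) = 32.58408 / 33.58408
theta = 0.9702

0.9702


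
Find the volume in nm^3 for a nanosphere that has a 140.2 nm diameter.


Radius r = 140.2/2 = 70.1 nm
Volume V = (4/3) * pi * r^3
V = (4/3) * pi * (70.1)^3
V = 1442921.36 nm^3

1442921.36


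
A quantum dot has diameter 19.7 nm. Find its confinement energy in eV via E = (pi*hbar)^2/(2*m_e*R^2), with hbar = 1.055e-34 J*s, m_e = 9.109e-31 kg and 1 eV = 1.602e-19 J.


Radius R = 19.7/2 = 9.85 nm = 9.85e-09 m
E = (pi * 1.055e-34)^2 / (2 * 9.109e-31 * (9.85e-09)^2)
E(J) = 6.21486e-22
E = E(J) / 1.602e-19 = 0.0039 eV

0.0039


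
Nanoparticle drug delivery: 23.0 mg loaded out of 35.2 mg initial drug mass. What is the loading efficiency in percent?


Drug loading efficiency = (drug loaded / drug initial) * 100
DLE = 23.0 / 35.2 * 100
DLE = 0.6534 * 100
DLE = 65.34%

65.34


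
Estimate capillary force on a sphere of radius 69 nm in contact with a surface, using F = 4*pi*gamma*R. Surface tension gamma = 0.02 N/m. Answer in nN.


Convert radius: R = 69 nm = 6.9e-08 m
F = 4 * pi * gamma * R
F = 4 * pi * 0.02 * 6.9e-08
F = 1.73416e-08 N = 17.3416 nN

17.3416


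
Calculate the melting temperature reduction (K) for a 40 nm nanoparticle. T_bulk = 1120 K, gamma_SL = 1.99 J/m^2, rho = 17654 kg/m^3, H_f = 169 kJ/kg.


Radius R = 40/2 = 20 nm = 2e-08 m
Convert H_f = 169 kJ/kg = 169000 J/kg
dT = 2 * gamma_SL * T_bulk / (rho * H_f * R)
dT = 2 * 1.99 * 1120 / (17654 * 169000 * 2e-08)
dT = 74.7 K

74.7


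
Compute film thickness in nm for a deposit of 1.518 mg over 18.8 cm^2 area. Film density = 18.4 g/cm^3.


Convert: m = 1.518 mg = 1.5180e-06 kg, A = 18.8 cm^2 = 1.8800e-03 m^2, rho = 18.4 g/cm^3 = 18400 kg/m^3
t = m / (A * rho)
t = 1.5180e-06 / (1.8800e-03 * 18400)
t = 4.3883e-08 m = 43.9 nm

43.9


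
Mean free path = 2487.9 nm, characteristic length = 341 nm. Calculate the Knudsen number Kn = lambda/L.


Knudsen number Kn = lambda / L
Kn = 2487.9 / 341
Kn = 7.2959

7.2959


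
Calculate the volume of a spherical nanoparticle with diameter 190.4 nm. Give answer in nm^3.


Radius r = 190.4/2 = 95.2 nm
Volume V = (4/3) * pi * r^3
V = (4/3) * pi * (95.2)^3
V = 3614094.09 nm^3

3614094.09


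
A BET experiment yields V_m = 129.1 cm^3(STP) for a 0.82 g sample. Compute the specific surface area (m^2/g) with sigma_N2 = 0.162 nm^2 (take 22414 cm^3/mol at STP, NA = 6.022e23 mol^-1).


Number of moles in monolayer = V_m / 22414 = 129.1 / 22414 = 0.00575979
Number of molecules = moles * NA = 0.00575979 * 6.022e23
SA = molecules * sigma / mass
SA = (129.1 / 22414) * 6.022e23 * 0.162e-18 / 0.82
SA = 685.2 m^2/g

685.2
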